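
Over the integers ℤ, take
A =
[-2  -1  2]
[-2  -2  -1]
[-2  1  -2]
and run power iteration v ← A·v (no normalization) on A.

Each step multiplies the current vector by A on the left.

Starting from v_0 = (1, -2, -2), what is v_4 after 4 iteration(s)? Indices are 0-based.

v_4 = (-76, 40, 12)

v_0 = (1, -2, -2).
v_1 = A·v_0 = (-4, 4, 0).
v_2 = A·v_1 = (4, 0, 12).
v_3 = A·v_2 = (16, -20, -32).
v_4 = A·v_3 = (-76, 40, 12).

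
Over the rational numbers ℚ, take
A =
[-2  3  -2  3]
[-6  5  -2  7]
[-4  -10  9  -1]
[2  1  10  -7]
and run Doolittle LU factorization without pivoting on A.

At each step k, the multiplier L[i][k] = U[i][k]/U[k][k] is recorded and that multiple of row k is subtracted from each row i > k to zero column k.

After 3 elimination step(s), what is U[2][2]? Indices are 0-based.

k=0: U[0][0]=-2
  eliminate (1,0): mult=3, new row 1: (0, -4, 4, -2); set L[1][0]=3
  eliminate (2,0): mult=2, new row 2: (0, -16, 13, -7); set L[2][0]=2
  eliminate (3,0): mult=-1, new row 3: (0, 4, 8, -4); set L[3][0]=-1
k=1: U[1][1]=-4
  eliminate (2,1): mult=4, new row 2: (0, 0, -3, 1); set L[2][1]=4
  eliminate (3,1): mult=-1, new row 3: (0, 0, 12, -6); set L[3][1]=-1
k=2: U[2][2]=-3
  eliminate (3,2): mult=-4, new row 3: (0, 0, 0, -2); set L[3][2]=-4

U[2][2] = -3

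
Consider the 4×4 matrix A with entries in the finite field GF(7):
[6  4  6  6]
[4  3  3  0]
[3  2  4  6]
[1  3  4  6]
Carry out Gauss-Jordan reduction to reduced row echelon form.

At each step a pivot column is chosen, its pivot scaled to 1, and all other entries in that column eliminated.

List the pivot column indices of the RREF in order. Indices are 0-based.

pivot(0,0)=6: scale R0 → (1, 3, 1, 1)
  clear (1,0): R1 −= (4)R0 → (0, 5, 6, 3)
  clear (2,0): R2 −= (3)R0 → (0, 0, 1, 3)
  clear (3,0): R3 −= (1)R0 → (0, 0, 3, 5)
pivot(1,1)=5: scale R1 → (0, 1, 4, 2)
  clear (0,1): R0 −= (3)R1 → (1, 0, 3, 2)
pivot(2,2)=1: scale R2 → (0, 0, 1, 3)
  clear (0,2): R0 −= (3)R2 → (1, 0, 0, 0)
  clear (1,2): R1 −= (4)R2 → (0, 1, 0, 4)
  clear (3,2): R3 −= (3)R2 → (0, 0, 0, 3)
pivot(3,3)=3: scale R3 → (0, 0, 0, 1)
  clear (1,3): R1 −= (4)R3 → (0, 1, 0, 0)
  clear (2,3): R2 −= (3)R3 → (0, 0, 1, 0)

pivot columns: 0, 1, 2, 3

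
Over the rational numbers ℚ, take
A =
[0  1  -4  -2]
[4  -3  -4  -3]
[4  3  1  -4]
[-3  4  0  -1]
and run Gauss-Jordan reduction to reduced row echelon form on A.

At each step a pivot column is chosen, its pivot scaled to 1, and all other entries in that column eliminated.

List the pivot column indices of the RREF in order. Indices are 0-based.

pivot columns: 0, 1, 2, 3

[1] R0 <-> R1
[1] R0 /= 4  ⇒  (1, -3/4, -1, -3/4)
     R2 -= 4·R0  ⇒  (0, 6, 5, -1)
     R3 -= -3·R0  ⇒  (0, 7/4, -3, -13/4)
[2] R1 /= 1  ⇒  (0, 1, -4, -2)
     R0 -= -3/4·R1  ⇒  (1, 0, -4, -9/4)
     R2 -= 6·R1  ⇒  (0, 0, 29, 11)
     R3 -= 7/4·R1  ⇒  (0, 0, 4, 1/4)
[3] R2 /= 29  ⇒  (0, 0, 1, 11/29)
     R0 -= -4·R2  ⇒  (1, 0, 0, -85/116)
     R1 -= -4·R2  ⇒  (0, 1, 0, -14/29)
     R3 -= 4·R2  ⇒  (0, 0, 0, -147/116)
[4] R3 /= -147/116  ⇒  (0, 0, 0, 1)
     R0 -= -85/116·R3  ⇒  (1, 0, 0, 0)
     R1 -= -14/29·R3  ⇒  (0, 1, 0, 0)
     R2 -= 11/29·R3  ⇒  (0, 0, 1, 0)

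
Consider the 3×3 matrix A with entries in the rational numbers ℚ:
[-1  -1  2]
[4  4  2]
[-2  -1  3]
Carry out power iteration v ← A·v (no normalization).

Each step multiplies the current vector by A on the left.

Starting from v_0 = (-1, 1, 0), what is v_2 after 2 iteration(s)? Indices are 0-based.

v_2 = (2, 2, 3)

v_0 = (-1, 1, 0).
v_1 = A·v_0 = (0, 0, 1).
v_2 = A·v_1 = (2, 2, 3).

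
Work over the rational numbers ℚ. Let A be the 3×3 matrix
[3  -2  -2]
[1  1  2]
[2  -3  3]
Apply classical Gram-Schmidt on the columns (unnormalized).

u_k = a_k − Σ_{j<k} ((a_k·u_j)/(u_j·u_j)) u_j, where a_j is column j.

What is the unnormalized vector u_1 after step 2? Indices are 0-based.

Step 1: u_0 = a_0 = (3, 1, 2).
Step 2: u_1 = a_1 − (-11/14)·u_0 = (5/14, 25/14, -10/7).

u_1 = (5/14, 25/14, -10/7)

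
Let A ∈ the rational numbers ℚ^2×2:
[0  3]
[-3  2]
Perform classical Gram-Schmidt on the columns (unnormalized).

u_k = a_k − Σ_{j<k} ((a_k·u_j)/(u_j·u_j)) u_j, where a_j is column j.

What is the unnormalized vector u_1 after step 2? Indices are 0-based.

Step 1: u_0 = a_0 = (0, -3).
Step 2: u_1 = a_1 − (-2/3)·u_0 = (3, 0).

u_1 = (3, 0)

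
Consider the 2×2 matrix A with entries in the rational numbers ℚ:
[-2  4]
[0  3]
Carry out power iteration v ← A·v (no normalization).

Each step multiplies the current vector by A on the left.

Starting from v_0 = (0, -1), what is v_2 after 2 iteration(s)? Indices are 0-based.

v_0 = (0, -1).
v_1 = A·v_0 = (-4, -3).
v_2 = A·v_1 = (-4, -9).

v_2 = (-4, -9)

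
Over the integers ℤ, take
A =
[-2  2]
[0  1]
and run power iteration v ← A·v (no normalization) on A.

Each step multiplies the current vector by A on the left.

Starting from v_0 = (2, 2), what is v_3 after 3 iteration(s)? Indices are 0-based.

v_0 = (2, 2).
v_1 = A·v_0 = (0, 2).
v_2 = A·v_1 = (4, 2).
v_3 = A·v_2 = (-4, 2).

v_3 = (-4, 2)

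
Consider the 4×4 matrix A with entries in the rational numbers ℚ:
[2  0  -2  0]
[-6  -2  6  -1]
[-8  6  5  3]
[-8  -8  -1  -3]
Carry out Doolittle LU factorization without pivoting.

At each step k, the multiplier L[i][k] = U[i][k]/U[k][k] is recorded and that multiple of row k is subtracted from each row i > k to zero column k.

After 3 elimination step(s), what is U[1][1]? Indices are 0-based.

Step 1: pivot at (0,0) is 2.
  row1 ← row1 − (-3)·row0  ⇒  L[1][0]=-3, U row1=(0, -2, 0, -1)
  row2 ← row2 − (-4)·row0  ⇒  L[2][0]=-4, U row2=(0, 6, -3, 3)
  row3 ← row3 − (-4)·row0  ⇒  L[3][0]=-4, U row3=(0, -8, -9, -3)
Step 2: pivot at (1,1) is -2.
  row2 ← row2 − (-3)·row1  ⇒  L[2][1]=-3, U row2=(0, 0, -3, 0)
  row3 ← row3 − (4)·row1  ⇒  L[3][1]=4, U row3=(0, 0, -9, 1)
Step 3: pivot at (2,2) is -3.
  row3 ← row3 − (3)·row2  ⇒  L[3][2]=3, U row3=(0, 0, 0, 1)

U[1][1] = -2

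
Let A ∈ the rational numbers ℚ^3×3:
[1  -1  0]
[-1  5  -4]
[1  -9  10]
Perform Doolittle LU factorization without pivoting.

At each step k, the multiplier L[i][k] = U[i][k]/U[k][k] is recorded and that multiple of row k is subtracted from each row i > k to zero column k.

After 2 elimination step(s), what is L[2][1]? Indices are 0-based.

[col 0] pivot 1
  R1 -= -1*R0 → (0, 4, -4)  (L[1][0] := -1)
  R2 -= 1*R0 → (0, -8, 10)  (L[2][0] := 1)
[col 1] pivot 4
  R2 -= -2*R1 → (0, 0, 2)  (L[2][1] := -2)

L[2][1] = -2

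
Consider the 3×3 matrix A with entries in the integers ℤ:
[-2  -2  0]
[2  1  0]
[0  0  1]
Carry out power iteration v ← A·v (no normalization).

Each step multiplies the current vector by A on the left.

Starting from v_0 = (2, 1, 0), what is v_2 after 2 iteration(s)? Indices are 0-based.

v_0 = (2, 1, 0).
v_1 = A·v_0 = (-6, 5, 0).
v_2 = A·v_1 = (2, -7, 0).

v_2 = (2, -7, 0)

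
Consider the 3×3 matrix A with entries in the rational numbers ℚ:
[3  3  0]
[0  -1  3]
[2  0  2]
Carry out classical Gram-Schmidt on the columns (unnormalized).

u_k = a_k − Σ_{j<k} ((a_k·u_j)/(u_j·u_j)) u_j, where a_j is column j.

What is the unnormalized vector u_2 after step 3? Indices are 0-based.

u_2 = (24/49, 72/49, -36/49)

Step 1: u_0 = a_0 = (3, 0, 2).
Step 2: u_1 = a_1 − (9/13)·u_0 = (12/13, -1, -18/13).
Step 3: u_2 = a_2 − (4/13)·u_0 − (-75/49)·u_1 = (24/49, 72/49, -36/49).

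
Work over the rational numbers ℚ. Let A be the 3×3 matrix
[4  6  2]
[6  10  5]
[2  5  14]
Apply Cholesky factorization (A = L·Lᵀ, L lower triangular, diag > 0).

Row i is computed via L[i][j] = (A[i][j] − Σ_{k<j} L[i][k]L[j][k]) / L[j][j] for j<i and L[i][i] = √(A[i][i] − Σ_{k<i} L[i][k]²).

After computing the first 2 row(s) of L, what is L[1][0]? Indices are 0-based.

L[1][0] = 3

Step 1: L[0][0] = √(4) = 2.
  L[1][0] = (6) / L[0][0] = 3.
Step 2: L[1][1] = √(1) = 1.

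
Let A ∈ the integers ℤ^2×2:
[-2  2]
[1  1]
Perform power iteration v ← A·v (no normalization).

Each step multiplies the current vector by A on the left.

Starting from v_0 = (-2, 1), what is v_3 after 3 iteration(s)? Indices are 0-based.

v_3 = (38, -9)

v_0 = (-2, 1).
v_1 = A·v_0 = (6, -1).
v_2 = A·v_1 = (-14, 5).
v_3 = A·v_2 = (38, -9).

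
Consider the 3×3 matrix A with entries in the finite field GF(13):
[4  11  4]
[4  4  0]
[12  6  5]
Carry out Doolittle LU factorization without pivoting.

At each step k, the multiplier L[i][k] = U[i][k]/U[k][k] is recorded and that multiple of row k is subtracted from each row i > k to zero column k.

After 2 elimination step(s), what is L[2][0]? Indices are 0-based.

k=0: U[0][0]=4
  eliminate (1,0): mult=1, new row 1: (0, 6, 9); set L[1][0]=1
  eliminate (2,0): mult=3, new row 2: (0, 12, 6); set L[2][0]=3
k=1: U[1][1]=6
  eliminate (2,1): mult=2, new row 2: (0, 0, 1); set L[2][1]=2

L[2][0] = 3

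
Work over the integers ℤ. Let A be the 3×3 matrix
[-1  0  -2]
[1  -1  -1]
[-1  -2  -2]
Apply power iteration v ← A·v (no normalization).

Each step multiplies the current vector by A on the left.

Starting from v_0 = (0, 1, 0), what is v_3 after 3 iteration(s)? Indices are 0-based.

v_0 = (0, 1, 0).
v_1 = A·v_0 = (0, -1, -2).
v_2 = A·v_1 = (4, 3, 6).
v_3 = A·v_2 = (-16, -5, -22).

v_3 = (-16, -5, -22)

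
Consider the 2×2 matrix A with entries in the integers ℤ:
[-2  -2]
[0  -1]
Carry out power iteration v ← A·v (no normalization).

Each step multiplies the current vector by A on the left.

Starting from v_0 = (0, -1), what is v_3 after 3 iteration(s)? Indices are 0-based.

v_0 = (0, -1).
v_1 = A·v_0 = (2, 1).
v_2 = A·v_1 = (-6, -1).
v_3 = A·v_2 = (14, 1).

v_3 = (14, 1)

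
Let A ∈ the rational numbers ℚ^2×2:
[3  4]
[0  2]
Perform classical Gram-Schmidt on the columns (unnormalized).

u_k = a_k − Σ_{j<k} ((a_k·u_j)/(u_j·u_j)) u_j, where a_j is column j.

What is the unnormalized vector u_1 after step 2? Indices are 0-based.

u_1 = (0, 2)

Step 1: u_0 = a_0 = (3, 0).
Step 2: u_1 = a_1 − (4/3)·u_0 = (0, 2).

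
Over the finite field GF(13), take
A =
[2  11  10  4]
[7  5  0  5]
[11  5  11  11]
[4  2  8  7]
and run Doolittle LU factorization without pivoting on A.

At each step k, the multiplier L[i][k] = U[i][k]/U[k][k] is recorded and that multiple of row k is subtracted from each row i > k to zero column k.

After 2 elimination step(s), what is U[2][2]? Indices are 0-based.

U[2][2] = 7

k=0: U[0][0]=2
  eliminate (1,0): mult=10, new row 1: (0, 12, 4, 4); set L[1][0]=10
  eliminate (2,0): mult=12, new row 2: (0, 3, 8, 2); set L[2][0]=12
  eliminate (3,0): mult=2, new row 3: (0, 6, 1, 12); set L[3][0]=2
k=1: U[1][1]=12
  eliminate (2,1): mult=10, new row 2: (0, 0, 7, 1); set L[2][1]=10
  eliminate (3,1): mult=7, new row 3: (0, 0, 12, 10); set L[3][1]=7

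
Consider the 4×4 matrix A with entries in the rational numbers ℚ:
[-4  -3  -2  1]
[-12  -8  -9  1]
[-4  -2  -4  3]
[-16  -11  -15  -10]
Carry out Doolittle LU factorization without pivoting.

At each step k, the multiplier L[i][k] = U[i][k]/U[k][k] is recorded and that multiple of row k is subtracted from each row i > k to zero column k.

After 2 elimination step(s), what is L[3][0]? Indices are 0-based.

L[3][0] = 4

k=0: U[0][0]=-4
  eliminate (1,0): mult=3, new row 1: (0, 1, -3, -2); set L[1][0]=3
  eliminate (2,0): mult=1, new row 2: (0, 1, -2, 2); set L[2][0]=1
  eliminate (3,0): mult=4, new row 3: (0, 1, -7, -14); set L[3][0]=4
k=1: U[1][1]=1
  eliminate (2,1): mult=1, new row 2: (0, 0, 1, 4); set L[2][1]=1
  eliminate (3,1): mult=1, new row 3: (0, 0, -4, -12); set L[3][1]=1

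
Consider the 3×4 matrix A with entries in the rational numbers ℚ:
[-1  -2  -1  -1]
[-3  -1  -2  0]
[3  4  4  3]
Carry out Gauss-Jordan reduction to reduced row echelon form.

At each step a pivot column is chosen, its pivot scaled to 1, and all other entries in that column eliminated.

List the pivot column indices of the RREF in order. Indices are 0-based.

pivot(0,0)=-1: scale R0 → (1, 2, 1, 1)
  clear (1,0): R1 −= (-3)R0 → (0, 5, 1, 3)
  clear (2,0): R2 −= (3)R0 → (0, -2, 1, 0)
pivot(1,1)=5: scale R1 → (0, 1, 1/5, 3/5)
  clear (0,1): R0 −= (2)R1 → (1, 0, 3/5, -1/5)
  clear (2,1): R2 −= (-2)R1 → (0, 0, 7/5, 6/5)
pivot(2,2)=7/5: scale R2 → (0, 0, 1, 6/7)
  clear (0,2): R0 −= (3/5)R2 → (1, 0, 0, -5/7)
  clear (1,2): R1 −= (1/5)R2 → (0, 1, 0, 3/7)

pivot columns: 0, 1, 2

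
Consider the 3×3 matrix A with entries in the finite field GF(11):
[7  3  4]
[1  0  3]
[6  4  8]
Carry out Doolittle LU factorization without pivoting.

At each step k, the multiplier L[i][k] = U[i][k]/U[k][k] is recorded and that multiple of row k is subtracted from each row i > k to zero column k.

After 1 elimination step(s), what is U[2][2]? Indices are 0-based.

U[2][2] = 3

k=0: U[0][0]=7
  eliminate (1,0): mult=8, new row 1: (0, 9, 4); set L[1][0]=8
  eliminate (2,0): mult=4, new row 2: (0, 3, 3); set L[2][0]=4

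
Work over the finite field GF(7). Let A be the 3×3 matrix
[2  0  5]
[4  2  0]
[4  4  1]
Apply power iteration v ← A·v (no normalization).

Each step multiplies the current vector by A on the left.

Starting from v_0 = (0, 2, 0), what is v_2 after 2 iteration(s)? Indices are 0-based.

v_0 = (0, 2, 0).
v_1 = A·v_0 = (0, 4, 1).
v_2 = A·v_1 = (5, 1, 3).

v_2 = (5, 1, 3)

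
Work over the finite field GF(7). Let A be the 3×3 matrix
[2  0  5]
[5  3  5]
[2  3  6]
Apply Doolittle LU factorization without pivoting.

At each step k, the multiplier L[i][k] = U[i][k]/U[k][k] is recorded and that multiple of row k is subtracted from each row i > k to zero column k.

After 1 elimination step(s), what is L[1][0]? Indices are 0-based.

L[1][0] = 6

Step 1: pivot at (0,0) is 2.
  row1 ← row1 − (6)·row0  ⇒  L[1][0]=6, U row1=(0, 3, 3)
  row2 ← row2 − (1)·row0  ⇒  L[2][0]=1, U row2=(0, 3, 1)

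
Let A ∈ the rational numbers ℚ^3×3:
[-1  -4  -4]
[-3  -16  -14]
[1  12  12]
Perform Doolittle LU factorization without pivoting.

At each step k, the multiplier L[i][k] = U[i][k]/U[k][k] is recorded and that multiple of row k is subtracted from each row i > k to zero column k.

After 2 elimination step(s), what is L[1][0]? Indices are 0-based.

L[1][0] = 3

[col 0] pivot -1
  R1 -= 3*R0 → (0, -4, -2)  (L[1][0] := 3)
  R2 -= -1*R0 → (0, 8, 8)  (L[2][0] := -1)
[col 1] pivot -4
  R2 -= -2*R1 → (0, 0, 4)  (L[2][1] := -2)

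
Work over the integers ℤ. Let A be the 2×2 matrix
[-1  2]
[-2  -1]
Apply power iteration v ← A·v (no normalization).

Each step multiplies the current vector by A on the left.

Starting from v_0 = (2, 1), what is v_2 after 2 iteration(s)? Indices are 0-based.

v_0 = (2, 1).
v_1 = A·v_0 = (0, -5).
v_2 = A·v_1 = (-10, 5).

v_2 = (-10, 5)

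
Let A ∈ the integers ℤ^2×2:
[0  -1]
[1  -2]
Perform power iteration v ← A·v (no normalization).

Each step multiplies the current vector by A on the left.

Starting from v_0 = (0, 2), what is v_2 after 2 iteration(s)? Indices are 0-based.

v_0 = (0, 2).
v_1 = A·v_0 = (-2, -4).
v_2 = A·v_1 = (4, 6).

v_2 = (4, 6)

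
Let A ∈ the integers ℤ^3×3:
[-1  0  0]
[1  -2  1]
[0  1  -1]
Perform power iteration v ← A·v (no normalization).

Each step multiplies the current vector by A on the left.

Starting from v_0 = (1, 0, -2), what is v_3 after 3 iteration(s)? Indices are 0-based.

v_0 = (1, 0, -2).
v_1 = A·v_0 = (-1, -1, 2).
v_2 = A·v_1 = (1, 3, -3).
v_3 = A·v_2 = (-1, -8, 6).

v_3 = (-1, -8, 6)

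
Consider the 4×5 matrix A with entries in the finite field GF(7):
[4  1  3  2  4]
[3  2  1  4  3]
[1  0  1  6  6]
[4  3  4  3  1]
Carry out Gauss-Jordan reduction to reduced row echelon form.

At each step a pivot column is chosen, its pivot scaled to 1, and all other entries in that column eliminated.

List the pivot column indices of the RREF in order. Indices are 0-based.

pivot(0,0)=4: scale R0 → (1, 2, 6, 4, 1)
  clear (1,0): R1 −= (3)R0 → (0, 3, 4, 6, 0)
  clear (2,0): R2 −= (1)R0 → (0, 5, 2, 2, 5)
  clear (3,0): R3 −= (4)R0 → (0, 2, 1, 1, 4)
pivot(1,1)=3: scale R1 → (0, 1, 6, 2, 0)
  clear (0,1): R0 −= (2)R1 → (1, 0, 1, 0, 1)
  clear (2,1): R2 −= (5)R1 → (0, 0, 0, 6, 5)
  clear (3,1): R3 −= (2)R1 → (0, 0, 3, 4, 4)
pivot(2,2): swap R2↔R3
pivot(2,2)=3: scale R2 → (0, 0, 1, 6, 6)
  clear (0,2): R0 −= (1)R2 → (1, 0, 0, 1, 2)
  clear (1,2): R1 −= (6)R2 → (0, 1, 0, 1, 6)
pivot(3,3)=6: scale R3 → (0, 0, 0, 1, 2)
  clear (0,3): R0 −= (1)R3 → (1, 0, 0, 0, 0)
  clear (1,3): R1 −= (1)R3 → (0, 1, 0, 0, 4)
  clear (2,3): R2 −= (6)R3 → (0, 0, 1, 0, 1)

pivot columns: 0, 1, 2, 3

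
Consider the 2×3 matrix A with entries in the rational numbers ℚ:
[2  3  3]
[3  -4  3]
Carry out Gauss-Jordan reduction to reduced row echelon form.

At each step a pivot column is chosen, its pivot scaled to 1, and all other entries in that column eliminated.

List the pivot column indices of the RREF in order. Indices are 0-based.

step 1: normalize row 0 (÷2) = (1, 3/2, 3/2)
  row 1: subtract 3×row0 = (0, -17/2, -3/2)
step 2: normalize row 1 (÷-17/2) = (0, 1, 3/17)
  row 0: subtract 3/2×row1 = (1, 0, 21/17)

pivot columns: 0, 1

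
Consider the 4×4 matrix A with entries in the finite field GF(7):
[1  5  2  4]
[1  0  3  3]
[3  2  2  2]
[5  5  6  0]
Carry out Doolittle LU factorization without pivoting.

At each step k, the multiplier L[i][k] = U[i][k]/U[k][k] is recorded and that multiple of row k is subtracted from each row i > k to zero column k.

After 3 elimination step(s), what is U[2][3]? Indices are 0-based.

U[2][3] = 1

Step 1: pivot at (0,0) is 1.
  row1 ← row1 − (1)·row0  ⇒  L[1][0]=1, U row1=(0, 2, 1, 6)
  row2 ← row2 − (3)·row0  ⇒  L[2][0]=3, U row2=(0, 1, 3, 4)
  row3 ← row3 − (5)·row0  ⇒  L[3][0]=5, U row3=(0, 1, 3, 1)
Step 2: pivot at (1,1) is 2.
  row2 ← row2 − (4)·row1  ⇒  L[2][1]=4, U row2=(0, 0, 6, 1)
  row3 ← row3 − (4)·row1  ⇒  L[3][1]=4, U row3=(0, 0, 6, 5)
Step 3: pivot at (2,2) is 6.
  row3 ← row3 − (1)·row2  ⇒  L[3][2]=1, U row3=(0, 0, 0, 4)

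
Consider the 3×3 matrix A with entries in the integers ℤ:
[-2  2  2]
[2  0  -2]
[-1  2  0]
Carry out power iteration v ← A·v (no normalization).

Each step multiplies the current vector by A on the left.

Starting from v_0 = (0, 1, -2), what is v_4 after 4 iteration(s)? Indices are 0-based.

v_0 = (0, 1, -2).
v_1 = A·v_0 = (-2, 4, 2).
v_2 = A·v_1 = (16, -8, 10).
v_3 = A·v_2 = (-28, 12, -32).
v_4 = A·v_3 = (16, 8, 52).

v_4 = (16, 8, 52)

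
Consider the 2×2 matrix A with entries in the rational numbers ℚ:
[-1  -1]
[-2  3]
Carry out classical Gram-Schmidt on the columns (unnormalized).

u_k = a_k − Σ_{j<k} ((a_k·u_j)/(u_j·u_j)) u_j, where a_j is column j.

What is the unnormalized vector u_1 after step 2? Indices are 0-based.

Step 1: u_0 = a_0 = (-1, -2).
Step 2: u_1 = a_1 − (-1)·u_0 = (-2, 1).

u_1 = (-2, 1)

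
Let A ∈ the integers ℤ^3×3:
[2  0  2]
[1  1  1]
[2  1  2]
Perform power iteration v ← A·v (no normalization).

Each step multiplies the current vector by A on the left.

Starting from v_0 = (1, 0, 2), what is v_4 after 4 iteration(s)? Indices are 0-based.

v_0 = (1, 0, 2).
v_1 = A·v_0 = (6, 3, 6).
v_2 = A·v_1 = (24, 15, 27).
v_3 = A·v_2 = (102, 66, 117).
v_4 = A·v_3 = (438, 285, 504).

v_4 = (438, 285, 504)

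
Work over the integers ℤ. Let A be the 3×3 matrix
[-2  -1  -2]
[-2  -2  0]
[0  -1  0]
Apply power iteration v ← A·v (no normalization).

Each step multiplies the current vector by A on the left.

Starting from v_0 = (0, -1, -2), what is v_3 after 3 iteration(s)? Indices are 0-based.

v_0 = (0, -1, -2).
v_1 = A·v_0 = (5, 2, 1).
v_2 = A·v_1 = (-14, -14, -2).
v_3 = A·v_2 = (46, 56, 14).

v_3 = (46, 56, 14)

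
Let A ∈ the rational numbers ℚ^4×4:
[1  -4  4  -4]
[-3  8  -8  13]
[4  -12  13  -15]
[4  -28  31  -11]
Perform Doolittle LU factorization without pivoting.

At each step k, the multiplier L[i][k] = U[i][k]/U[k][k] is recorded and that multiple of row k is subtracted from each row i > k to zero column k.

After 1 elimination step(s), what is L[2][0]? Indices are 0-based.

Step 1: pivot at (0,0) is 1.
  row1 ← row1 − (-3)·row0  ⇒  L[1][0]=-3, U row1=(0, -4, 4, 1)
  row2 ← row2 − (4)·row0  ⇒  L[2][0]=4, U row2=(0, 4, -3, 1)
  row3 ← row3 − (4)·row0  ⇒  L[3][0]=4, U row3=(0, -12, 15, 5)

L[2][0] = 4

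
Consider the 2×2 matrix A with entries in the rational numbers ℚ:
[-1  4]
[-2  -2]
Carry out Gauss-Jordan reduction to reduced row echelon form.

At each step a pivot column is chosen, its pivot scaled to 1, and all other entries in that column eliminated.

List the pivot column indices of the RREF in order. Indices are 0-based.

pivot columns: 0, 1

pivot(0,0)=-1: scale R0 → (1, -4)
  clear (1,0): R1 −= (-2)R0 → (0, -10)
pivot(1,1)=-10: scale R1 → (0, 1)
  clear (0,1): R0 −= (-4)R1 → (1, 0)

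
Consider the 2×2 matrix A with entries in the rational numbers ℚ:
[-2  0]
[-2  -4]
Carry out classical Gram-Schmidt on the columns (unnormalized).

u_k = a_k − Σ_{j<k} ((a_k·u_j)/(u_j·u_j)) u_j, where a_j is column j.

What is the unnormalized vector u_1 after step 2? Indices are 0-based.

Step 1: u_0 = a_0 = (-2, -2).
Step 2: u_1 = a_1 − (1)·u_0 = (2, -2).

u_1 = (2, -2)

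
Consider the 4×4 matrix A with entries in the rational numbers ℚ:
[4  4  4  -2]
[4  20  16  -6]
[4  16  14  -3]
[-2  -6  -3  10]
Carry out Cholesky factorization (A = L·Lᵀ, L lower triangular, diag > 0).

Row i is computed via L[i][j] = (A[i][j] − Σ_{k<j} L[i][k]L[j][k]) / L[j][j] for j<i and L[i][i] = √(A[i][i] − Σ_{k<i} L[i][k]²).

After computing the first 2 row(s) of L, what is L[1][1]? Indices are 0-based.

Step 1: L[0][0] = √(4) = 2.
  L[1][0] = (4) / L[0][0] = 2.
Step 2: L[1][1] = √(16) = 4.

L[1][1] = 4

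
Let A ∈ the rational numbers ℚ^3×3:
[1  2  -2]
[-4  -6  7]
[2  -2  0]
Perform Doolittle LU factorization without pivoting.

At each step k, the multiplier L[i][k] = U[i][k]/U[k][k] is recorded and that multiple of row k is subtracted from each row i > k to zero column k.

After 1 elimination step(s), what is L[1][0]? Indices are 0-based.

[col 0] pivot 1
  R1 -= -4*R0 → (0, 2, -1)  (L[1][0] := -4)
  R2 -= 2*R0 → (0, -6, 4)  (L[2][0] := 2)

L[1][0] = -4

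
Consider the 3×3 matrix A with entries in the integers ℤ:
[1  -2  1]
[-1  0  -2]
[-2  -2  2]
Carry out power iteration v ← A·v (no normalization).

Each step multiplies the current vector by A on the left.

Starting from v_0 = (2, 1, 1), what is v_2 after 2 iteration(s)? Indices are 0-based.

v_0 = (2, 1, 1).
v_1 = A·v_0 = (1, -4, -4).
v_2 = A·v_1 = (5, 7, -2).

v_2 = (5, 7, -2)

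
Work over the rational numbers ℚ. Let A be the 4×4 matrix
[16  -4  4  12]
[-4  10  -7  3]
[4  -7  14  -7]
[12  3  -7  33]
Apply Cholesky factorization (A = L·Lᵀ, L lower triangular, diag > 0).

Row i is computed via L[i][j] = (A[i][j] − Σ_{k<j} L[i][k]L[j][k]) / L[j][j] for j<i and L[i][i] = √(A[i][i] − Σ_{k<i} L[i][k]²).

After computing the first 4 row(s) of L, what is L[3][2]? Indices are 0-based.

Step 1: L[0][0] = √(16) = 4.
  L[1][0] = (-4) / L[0][0] = -1.
Step 2: L[1][1] = √(9) = 3.
  L[2][0] = (4) / L[0][0] = 1.
  L[2][1] = (-6) / L[1][1] = -2.
Step 3: L[2][2] = √(9) = 3.
  L[3][0] = (12) / L[0][0] = 3.
  L[3][1] = (6) / L[1][1] = 2.
  L[3][2] = (-6) / L[2][2] = -2.
Step 4: L[3][3] = √(16) = 4.

L[3][2] = -2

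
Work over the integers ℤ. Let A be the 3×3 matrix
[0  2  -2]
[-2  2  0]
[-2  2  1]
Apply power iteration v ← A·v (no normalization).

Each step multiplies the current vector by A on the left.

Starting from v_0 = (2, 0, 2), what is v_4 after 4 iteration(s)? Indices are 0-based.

v_0 = (2, 0, 2).
v_1 = A·v_0 = (-4, -4, -2).
v_2 = A·v_1 = (-4, 0, -2).
v_3 = A·v_2 = (4, 8, 6).
v_4 = A·v_3 = (4, 8, 14).

v_4 = (4, 8, 14)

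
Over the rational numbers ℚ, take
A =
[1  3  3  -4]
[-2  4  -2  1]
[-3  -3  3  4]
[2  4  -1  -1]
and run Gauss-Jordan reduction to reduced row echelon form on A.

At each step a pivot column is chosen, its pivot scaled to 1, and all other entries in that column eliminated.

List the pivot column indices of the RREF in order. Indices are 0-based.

step 1: normalize row 0 (÷1) = (1, 3, 3, -4)
  row 1: subtract -2×row0 = (0, 10, 4, -7)
  row 2: subtract -3×row0 = (0, 6, 12, -8)
  row 3: subtract 2×row0 = (0, -2, -7, 7)
step 2: normalize row 1 (÷10) = (0, 1, 2/5, -7/10)
  row 0: subtract 3×row1 = (1, 0, 9/5, -19/10)
  row 2: subtract 6×row1 = (0, 0, 48/5, -19/5)
  row 3: subtract -2×row1 = (0, 0, -31/5, 28/5)
step 3: normalize row 2 (÷48/5) = (0, 0, 1, -19/48)
  row 0: subtract 9/5×row2 = (1, 0, 0, -19/16)
  row 1: subtract 2/5×row2 = (0, 1, 0, -13/24)
  row 3: subtract -31/5×row2 = (0, 0, 0, 151/48)
step 4: normalize row 3 (÷151/48) = (0, 0, 0, 1)
  row 0: subtract -19/16×row3 = (1, 0, 0, 0)
  row 1: subtract -13/24×row3 = (0, 1, 0, 0)
  row 2: subtract -19/48×row3 = (0, 0, 1, 0)

pivot columns: 0, 1, 2, 3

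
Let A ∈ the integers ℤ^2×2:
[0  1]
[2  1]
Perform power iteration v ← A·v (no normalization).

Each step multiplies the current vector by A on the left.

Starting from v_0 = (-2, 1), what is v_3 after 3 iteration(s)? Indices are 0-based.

v_3 = (-1, -7)

v_0 = (-2, 1).
v_1 = A·v_0 = (1, -3).
v_2 = A·v_1 = (-3, -1).
v_3 = A·v_2 = (-1, -7).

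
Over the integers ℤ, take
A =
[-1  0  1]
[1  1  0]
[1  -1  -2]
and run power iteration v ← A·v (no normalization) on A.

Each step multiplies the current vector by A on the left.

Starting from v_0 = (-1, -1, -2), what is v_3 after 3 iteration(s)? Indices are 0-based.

v_0 = (-1, -1, -2).
v_1 = A·v_0 = (-1, -2, 4).
v_2 = A·v_1 = (5, -3, -7).
v_3 = A·v_2 = (-12, 2, 22).

v_3 = (-12, 2, 22)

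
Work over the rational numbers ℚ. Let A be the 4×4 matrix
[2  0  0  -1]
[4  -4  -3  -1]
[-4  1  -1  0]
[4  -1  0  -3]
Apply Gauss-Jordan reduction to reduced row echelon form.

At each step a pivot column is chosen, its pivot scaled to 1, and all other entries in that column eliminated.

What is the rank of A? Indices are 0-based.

rank = 4

pivot(0,0)=2: scale R0 → (1, 0, 0, -1/2)
  clear (1,0): R1 −= (4)R0 → (0, -4, -3, 1)
  clear (2,0): R2 −= (-4)R0 → (0, 1, -1, -2)
  clear (3,0): R3 −= (4)R0 → (0, -1, 0, -1)
pivot(1,1)=-4: scale R1 → (0, 1, 3/4, -1/4)
  clear (2,1): R2 −= (1)R1 → (0, 0, -7/4, -7/4)
  clear (3,1): R3 −= (-1)R1 → (0, 0, 3/4, -5/4)
pivot(2,2)=-7/4: scale R2 → (0, 0, 1, 1)
  clear (1,2): R1 −= (3/4)R2 → (0, 1, 0, -1)
  clear (3,2): R3 −= (3/4)R2 → (0, 0, 0, -2)
pivot(3,3)=-2: scale R3 → (0, 0, 0, 1)
  clear (0,3): R0 −= (-1/2)R3 → (1, 0, 0, 0)
  clear (1,3): R1 −= (-1)R3 → (0, 1, 0, 0)
  clear (2,3): R2 −= (1)R3 → (0, 0, 1, 0)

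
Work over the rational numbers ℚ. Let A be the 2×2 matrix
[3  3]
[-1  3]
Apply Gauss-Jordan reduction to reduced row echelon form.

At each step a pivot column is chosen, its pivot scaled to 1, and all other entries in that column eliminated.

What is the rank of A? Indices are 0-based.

rank = 2

pivot(0,0)=3: scale R0 → (1, 1)
  clear (1,0): R1 −= (-1)R0 → (0, 4)
pivot(1,1)=4: scale R1 → (0, 1)
  clear (0,1): R0 −= (1)R1 → (1, 0)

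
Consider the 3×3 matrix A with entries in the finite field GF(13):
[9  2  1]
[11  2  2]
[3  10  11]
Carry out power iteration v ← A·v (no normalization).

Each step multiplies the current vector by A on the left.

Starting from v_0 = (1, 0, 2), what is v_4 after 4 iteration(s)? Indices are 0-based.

v_4 = (0, 3, 11)

v_0 = (1, 0, 2).
v_1 = A·v_0 = (11, 2, 12).
v_2 = A·v_1 = (11, 6, 3).
v_3 = A·v_2 = (10, 9, 9).
v_4 = A·v_3 = (0, 3, 11).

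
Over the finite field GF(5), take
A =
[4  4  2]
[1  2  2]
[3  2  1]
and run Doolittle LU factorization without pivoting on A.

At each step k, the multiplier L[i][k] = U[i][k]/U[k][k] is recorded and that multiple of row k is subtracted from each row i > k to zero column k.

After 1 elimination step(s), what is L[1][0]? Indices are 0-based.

L[1][0] = 4

Step 1: pivot at (0,0) is 4.
  row1 ← row1 − (4)·row0  ⇒  L[1][0]=4, U row1=(0, 1, 4)
  row2 ← row2 − (2)·row0  ⇒  L[2][0]=2, U row2=(0, 4, 2)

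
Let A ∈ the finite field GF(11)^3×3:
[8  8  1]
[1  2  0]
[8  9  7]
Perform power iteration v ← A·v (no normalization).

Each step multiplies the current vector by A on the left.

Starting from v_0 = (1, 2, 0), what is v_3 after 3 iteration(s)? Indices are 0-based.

v_0 = (1, 2, 0).
v_1 = A·v_0 = (2, 5, 4).
v_2 = A·v_1 = (5, 1, 1).
v_3 = A·v_2 = (5, 7, 1).

v_3 = (5, 7, 1)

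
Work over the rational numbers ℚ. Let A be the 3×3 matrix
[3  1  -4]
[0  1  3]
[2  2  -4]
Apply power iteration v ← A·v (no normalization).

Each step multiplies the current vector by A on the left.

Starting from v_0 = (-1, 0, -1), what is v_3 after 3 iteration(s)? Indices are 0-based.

v_0 = (-1, 0, -1).
v_1 = A·v_0 = (1, -3, 2).
v_2 = A·v_1 = (-8, 3, -12).
v_3 = A·v_2 = (27, -33, 38).

v_3 = (27, -33, 38)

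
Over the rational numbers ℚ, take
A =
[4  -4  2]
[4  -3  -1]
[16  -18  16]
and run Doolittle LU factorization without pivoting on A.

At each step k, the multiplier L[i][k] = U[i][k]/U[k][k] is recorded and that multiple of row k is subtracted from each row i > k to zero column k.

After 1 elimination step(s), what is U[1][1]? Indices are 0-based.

U[1][1] = 1

Step 1: pivot at (0,0) is 4.
  row1 ← row1 − (1)·row0  ⇒  L[1][0]=1, U row1=(0, 1, -3)
  row2 ← row2 − (4)·row0  ⇒  L[2][0]=4, U row2=(0, -2, 8)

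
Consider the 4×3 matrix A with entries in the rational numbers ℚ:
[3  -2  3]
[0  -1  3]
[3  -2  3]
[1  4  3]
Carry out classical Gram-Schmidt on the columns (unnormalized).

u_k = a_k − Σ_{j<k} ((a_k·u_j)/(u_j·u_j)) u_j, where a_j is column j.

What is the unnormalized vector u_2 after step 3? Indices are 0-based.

Step 1: u_0 = a_0 = (3, 0, 3, 1).
Step 2: u_1 = a_1 − (-8/19)·u_0 = (-14/19, -1, -14/19, 84/19).
Step 3: u_2 = a_2 − (21/19)·u_0 − (37/137)·u_1 = (-16/137, 448/137, -16/137, 96/137).

u_2 = (-16/137, 448/137, -16/137, 96/137)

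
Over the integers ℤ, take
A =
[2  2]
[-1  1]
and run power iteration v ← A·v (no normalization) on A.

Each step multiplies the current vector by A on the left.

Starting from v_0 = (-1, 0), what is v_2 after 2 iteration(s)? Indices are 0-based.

v_2 = (-2, 3)

v_0 = (-1, 0).
v_1 = A·v_0 = (-2, 1).
v_2 = A·v_1 = (-2, 3).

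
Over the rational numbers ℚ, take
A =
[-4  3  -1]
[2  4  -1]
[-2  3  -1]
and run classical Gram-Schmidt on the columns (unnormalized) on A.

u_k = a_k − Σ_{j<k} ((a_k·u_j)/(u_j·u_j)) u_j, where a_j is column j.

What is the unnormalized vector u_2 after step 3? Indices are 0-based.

u_2 = (7/179, 3/179, -11/179)

Step 1: u_0 = a_0 = (-4, 2, -2).
Step 2: u_1 = a_1 − (-5/12)·u_0 = (4/3, 29/6, 13/6).
Step 3: u_2 = a_2 − (1/6)·u_0 − (-50/179)·u_1 = (7/179, 3/179, -11/179).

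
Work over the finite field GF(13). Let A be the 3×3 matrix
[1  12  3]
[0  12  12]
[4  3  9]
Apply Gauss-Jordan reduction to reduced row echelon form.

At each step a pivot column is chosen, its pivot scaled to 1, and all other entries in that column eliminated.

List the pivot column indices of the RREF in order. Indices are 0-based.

[1] R0 /= 1  ⇒  (1, 12, 3)
     R2 -= 4·R0  ⇒  (0, 7, 10)
[2] R1 /= 12  ⇒  (0, 1, 1)
     R0 -= 12·R1  ⇒  (1, 0, 4)
     R2 -= 7·R1  ⇒  (0, 0, 3)
[3] R2 /= 3  ⇒  (0, 0, 1)
     R0 -= 4·R2  ⇒  (1, 0, 0)
     R1 -= 1·R2  ⇒  (0, 1, 0)

pivot columns: 0, 1, 2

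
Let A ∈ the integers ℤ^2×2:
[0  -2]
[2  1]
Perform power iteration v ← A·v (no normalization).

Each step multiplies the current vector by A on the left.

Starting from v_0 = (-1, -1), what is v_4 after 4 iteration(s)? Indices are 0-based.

v_4 = (-26, 9)

v_0 = (-1, -1).
v_1 = A·v_0 = (2, -3).
v_2 = A·v_1 = (6, 1).
v_3 = A·v_2 = (-2, 13).
v_4 = A·v_3 = (-26, 9).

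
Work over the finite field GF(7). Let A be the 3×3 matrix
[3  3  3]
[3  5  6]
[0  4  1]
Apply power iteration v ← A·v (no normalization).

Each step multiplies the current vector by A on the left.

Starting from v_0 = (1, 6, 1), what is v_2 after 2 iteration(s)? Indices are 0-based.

v_2 = (5, 4, 6)

v_0 = (1, 6, 1).
v_1 = A·v_0 = (3, 4, 4).
v_2 = A·v_1 = (5, 4, 6).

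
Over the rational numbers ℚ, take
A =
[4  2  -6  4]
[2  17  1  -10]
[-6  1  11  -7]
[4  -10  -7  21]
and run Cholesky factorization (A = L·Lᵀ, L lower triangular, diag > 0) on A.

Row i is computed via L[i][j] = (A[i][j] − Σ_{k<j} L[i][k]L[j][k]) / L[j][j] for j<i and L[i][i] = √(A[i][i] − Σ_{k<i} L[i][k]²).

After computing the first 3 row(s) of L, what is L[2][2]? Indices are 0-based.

L[2][2] = 1

Step 1: L[0][0] = √(4) = 2.
  L[1][0] = (2) / L[0][0] = 1.
Step 2: L[1][1] = √(16) = 4.
  L[2][0] = (-6) / L[0][0] = -3.
  L[2][1] = (4) / L[1][1] = 1.
Step 3: L[2][2] = √(1) = 1.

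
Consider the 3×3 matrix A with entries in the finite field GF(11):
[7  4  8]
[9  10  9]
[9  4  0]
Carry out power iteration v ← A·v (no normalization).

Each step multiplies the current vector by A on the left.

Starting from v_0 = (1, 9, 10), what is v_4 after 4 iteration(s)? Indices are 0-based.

v_4 = (10, 0, 0)

v_0 = (1, 9, 10).
v_1 = A·v_0 = (2, 2, 1).
v_2 = A·v_1 = (8, 3, 4).
v_3 = A·v_2 = (1, 6, 7).
v_4 = A·v_3 = (10, 0, 0).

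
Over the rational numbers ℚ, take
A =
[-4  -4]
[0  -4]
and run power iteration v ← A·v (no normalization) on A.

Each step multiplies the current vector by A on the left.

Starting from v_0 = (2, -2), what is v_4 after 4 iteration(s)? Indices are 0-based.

v_0 = (2, -2).
v_1 = A·v_0 = (0, 8).
v_2 = A·v_1 = (-32, -32).
v_3 = A·v_2 = (256, 128).
v_4 = A·v_3 = (-1536, -512).

v_4 = (-1536, -512)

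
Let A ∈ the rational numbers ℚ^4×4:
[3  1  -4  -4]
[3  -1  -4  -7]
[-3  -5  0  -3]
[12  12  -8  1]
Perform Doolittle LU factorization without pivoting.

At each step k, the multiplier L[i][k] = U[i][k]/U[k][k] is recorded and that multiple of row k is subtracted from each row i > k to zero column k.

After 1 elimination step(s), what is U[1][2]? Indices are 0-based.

k=0: U[0][0]=3
  eliminate (1,0): mult=1, new row 1: (0, -2, 0, -3); set L[1][0]=1
  eliminate (2,0): mult=-1, new row 2: (0, -4, -4, -7); set L[2][0]=-1
  eliminate (3,0): mult=4, new row 3: (0, 8, 8, 17); set L[3][0]=4

U[1][2] = 0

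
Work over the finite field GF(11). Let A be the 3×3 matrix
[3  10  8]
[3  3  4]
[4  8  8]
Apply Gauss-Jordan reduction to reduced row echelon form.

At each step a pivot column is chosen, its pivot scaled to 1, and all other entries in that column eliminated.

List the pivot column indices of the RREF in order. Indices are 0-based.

pivot columns: 0, 1, 2

[1] R0 /= 3  ⇒  (1, 7, 10)
     R1 -= 3·R0  ⇒  (0, 4, 7)
     R2 -= 4·R0  ⇒  (0, 2, 1)
[2] R1 /= 4  ⇒  (0, 1, 10)
     R0 -= 7·R1  ⇒  (1, 0, 6)
     R2 -= 2·R1  ⇒  (0, 0, 3)
[3] R2 /= 3  ⇒  (0, 0, 1)
     R0 -= 6·R2  ⇒  (1, 0, 0)
     R1 -= 10·R2  ⇒  (0, 1, 0)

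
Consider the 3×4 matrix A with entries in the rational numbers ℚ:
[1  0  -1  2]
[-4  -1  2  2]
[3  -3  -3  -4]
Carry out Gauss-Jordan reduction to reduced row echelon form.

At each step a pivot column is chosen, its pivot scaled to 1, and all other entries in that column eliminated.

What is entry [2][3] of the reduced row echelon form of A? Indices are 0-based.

M[2][3] = -20/3

[1] R0 /= 1  ⇒  (1, 0, -1, 2)
     R1 -= -4·R0  ⇒  (0, -1, -2, 10)
     R2 -= 3·R0  ⇒  (0, -3, 0, -10)
[2] R1 /= -1  ⇒  (0, 1, 2, -10)
     R2 -= -3·R1  ⇒  (0, 0, 6, -40)
[3] R2 /= 6  ⇒  (0, 0, 1, -20/3)
     R0 -= -1·R2  ⇒  (1, 0, 0, -14/3)
     R1 -= 2·R2  ⇒  (0, 1, 0, 10/3)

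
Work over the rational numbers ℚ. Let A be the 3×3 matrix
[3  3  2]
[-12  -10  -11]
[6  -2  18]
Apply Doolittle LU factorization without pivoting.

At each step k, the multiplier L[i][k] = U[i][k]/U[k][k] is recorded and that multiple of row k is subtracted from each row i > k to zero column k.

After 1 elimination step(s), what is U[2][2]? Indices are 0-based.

k=0: U[0][0]=3
  eliminate (1,0): mult=-4, new row 1: (0, 2, -3); set L[1][0]=-4
  eliminate (2,0): mult=2, new row 2: (0, -8, 14); set L[2][0]=2

U[2][2] = 14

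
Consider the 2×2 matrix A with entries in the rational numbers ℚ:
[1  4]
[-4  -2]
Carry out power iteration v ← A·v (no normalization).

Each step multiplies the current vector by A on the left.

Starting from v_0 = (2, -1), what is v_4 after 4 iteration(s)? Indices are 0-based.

v_4 = (310, -344)

v_0 = (2, -1).
v_1 = A·v_0 = (-2, -6).
v_2 = A·v_1 = (-26, 20).
v_3 = A·v_2 = (54, 64).
v_4 = A·v_3 = (310, -344).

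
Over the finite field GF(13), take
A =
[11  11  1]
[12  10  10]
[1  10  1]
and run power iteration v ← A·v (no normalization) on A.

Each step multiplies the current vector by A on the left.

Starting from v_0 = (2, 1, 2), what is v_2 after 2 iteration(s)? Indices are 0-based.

v_2 = (5, 8, 4)

v_0 = (2, 1, 2).
v_1 = A·v_0 = (9, 2, 1).
v_2 = A·v_1 = (5, 8, 4).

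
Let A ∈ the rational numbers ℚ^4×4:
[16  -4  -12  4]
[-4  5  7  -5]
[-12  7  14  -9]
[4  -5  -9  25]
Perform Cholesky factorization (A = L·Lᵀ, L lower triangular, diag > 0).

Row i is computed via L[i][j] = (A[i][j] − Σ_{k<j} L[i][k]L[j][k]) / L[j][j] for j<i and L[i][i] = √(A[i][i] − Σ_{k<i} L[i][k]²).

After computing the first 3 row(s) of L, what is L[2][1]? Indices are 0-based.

L[2][1] = 2

Step 1: L[0][0] = √(16) = 4.
  L[1][0] = (-4) / L[0][0] = -1.
Step 2: L[1][1] = √(4) = 2.
  L[2][0] = (-12) / L[0][0] = -3.
  L[2][1] = (4) / L[1][1] = 2.
Step 3: L[2][2] = √(1) = 1.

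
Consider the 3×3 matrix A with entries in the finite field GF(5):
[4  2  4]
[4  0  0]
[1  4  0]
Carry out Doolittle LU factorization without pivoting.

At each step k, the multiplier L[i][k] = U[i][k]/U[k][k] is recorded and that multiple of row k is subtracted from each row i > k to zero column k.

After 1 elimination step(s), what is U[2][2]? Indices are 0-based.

[col 0] pivot 4
  R1 -= 1*R0 → (0, 3, 1)  (L[1][0] := 1)
  R2 -= 4*R0 → (0, 1, 4)  (L[2][0] := 4)

U[2][2] = 4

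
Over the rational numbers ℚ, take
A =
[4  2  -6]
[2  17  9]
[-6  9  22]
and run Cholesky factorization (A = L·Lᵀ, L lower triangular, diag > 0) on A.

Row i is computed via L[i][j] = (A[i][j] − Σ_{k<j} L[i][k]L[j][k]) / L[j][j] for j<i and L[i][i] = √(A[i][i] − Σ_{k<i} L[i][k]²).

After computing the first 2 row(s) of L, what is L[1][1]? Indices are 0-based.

Step 1: L[0][0] = √(4) = 2.
  L[1][0] = (2) / L[0][0] = 1.
Step 2: L[1][1] = √(16) = 4.

L[1][1] = 4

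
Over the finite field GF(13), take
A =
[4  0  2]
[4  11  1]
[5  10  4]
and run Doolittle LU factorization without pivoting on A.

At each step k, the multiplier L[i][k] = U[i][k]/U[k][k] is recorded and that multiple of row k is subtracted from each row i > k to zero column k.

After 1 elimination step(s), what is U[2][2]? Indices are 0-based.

[col 0] pivot 4
  R1 -= 1*R0 → (0, 11, 12)  (L[1][0] := 1)
  R2 -= 11*R0 → (0, 10, 8)  (L[2][0] := 11)

U[2][2] = 8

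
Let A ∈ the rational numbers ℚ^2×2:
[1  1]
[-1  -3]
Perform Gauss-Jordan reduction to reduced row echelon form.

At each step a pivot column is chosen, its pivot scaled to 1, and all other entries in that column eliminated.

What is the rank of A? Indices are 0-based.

step 1: normalize row 0 (÷1) = (1, 1)
  row 1: subtract -1×row0 = (0, -2)
step 2: normalize row 1 (÷-2) = (0, 1)
  row 0: subtract 1×row1 = (1, 0)

rank = 2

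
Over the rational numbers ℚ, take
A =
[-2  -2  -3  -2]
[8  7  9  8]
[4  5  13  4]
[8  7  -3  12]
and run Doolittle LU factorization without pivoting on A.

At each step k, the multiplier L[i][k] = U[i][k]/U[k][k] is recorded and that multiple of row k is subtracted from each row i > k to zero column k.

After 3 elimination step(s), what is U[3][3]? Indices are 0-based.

U[3][3] = 4

k=0: U[0][0]=-2
  eliminate (1,0): mult=-4, new row 1: (0, -1, -3, 0); set L[1][0]=-4
  eliminate (2,0): mult=-2, new row 2: (0, 1, 7, 0); set L[2][0]=-2
  eliminate (3,0): mult=-4, new row 3: (0, -1, -15, 4); set L[3][0]=-4
k=1: U[1][1]=-1
  eliminate (2,1): mult=-1, new row 2: (0, 0, 4, 0); set L[2][1]=-1
  eliminate (3,1): mult=1, new row 3: (0, 0, -12, 4); set L[3][1]=1
k=2: U[2][2]=4
  eliminate (3,2): mult=-3, new row 3: (0, 0, 0, 4); set L[3][2]=-3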